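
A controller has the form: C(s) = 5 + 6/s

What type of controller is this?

This is a Proportional-Integral (PI) controller.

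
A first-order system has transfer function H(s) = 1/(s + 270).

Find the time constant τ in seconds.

For H(s) = 1/(s + 1/τ), the pole is at -1/τ = -270, so τ = 1/270 = 0.0037 s.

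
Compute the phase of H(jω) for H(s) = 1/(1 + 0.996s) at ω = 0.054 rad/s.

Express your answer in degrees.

Phase = -arctan(ωτ) = -arctan(0.054 × 0.996) = -3.1°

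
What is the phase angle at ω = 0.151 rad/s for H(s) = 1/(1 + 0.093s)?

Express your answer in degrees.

Phase = -arctan(ωτ) = -arctan(0.151 × 0.093) = -0.8°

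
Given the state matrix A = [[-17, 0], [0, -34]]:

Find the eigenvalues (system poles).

For diagonal matrix, eigenvalues are diagonal entries: λ₁ = -17, λ₂ = -34.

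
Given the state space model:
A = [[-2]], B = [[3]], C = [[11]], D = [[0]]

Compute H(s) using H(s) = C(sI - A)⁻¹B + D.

(sI - A)⁻¹ = 1/(s + 2). H(s) = 11 × 3/(s + 2) + 0 = 33/(s + 2).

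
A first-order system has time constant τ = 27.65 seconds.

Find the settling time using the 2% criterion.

For first-order system, 2% settling time ≈ 4τ = 4 × 27.65 = 110.6 s.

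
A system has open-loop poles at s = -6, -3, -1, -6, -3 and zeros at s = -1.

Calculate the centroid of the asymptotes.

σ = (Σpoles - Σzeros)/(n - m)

σ = (Σpoles - Σzeros)/(n - m) = (-19 - (-1))/(5 - 1) = -18/4 = -4.5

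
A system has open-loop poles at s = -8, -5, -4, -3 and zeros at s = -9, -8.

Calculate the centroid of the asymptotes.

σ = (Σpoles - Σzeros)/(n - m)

σ = (Σpoles - Σzeros)/(n - m) = (-20 - (-17))/(4 - 2) = -3/2 = -1.5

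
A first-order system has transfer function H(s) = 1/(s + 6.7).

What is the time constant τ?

For H(s) = 1/(s + 1/τ), the pole is at -1/τ = -6.7, so τ = 1/6.7 = 0.1493 s.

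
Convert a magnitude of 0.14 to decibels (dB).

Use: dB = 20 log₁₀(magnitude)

dB = 20 log₁₀(0.14) = -17.1 dB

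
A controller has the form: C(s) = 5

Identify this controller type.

This is a Proportional (P) controller.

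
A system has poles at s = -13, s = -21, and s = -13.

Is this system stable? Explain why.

All poles are in the left half-plane. System is stable.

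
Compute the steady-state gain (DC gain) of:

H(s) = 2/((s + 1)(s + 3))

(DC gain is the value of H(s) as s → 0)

DC gain = H(0) = 2/(1 × 3) = 2/3 = 0.6667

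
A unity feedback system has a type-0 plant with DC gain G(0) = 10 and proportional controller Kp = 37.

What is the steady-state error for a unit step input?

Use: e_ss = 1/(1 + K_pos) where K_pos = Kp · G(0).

K_pos = Kp · G(0) = 37 × 10 = 370. e_ss = 1/(1 + 370) = 0.0027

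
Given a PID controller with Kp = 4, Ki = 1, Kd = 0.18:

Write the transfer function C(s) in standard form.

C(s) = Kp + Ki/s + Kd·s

Substituting values: C(s) = 4 + 1/s + 0.18s = (0.18s² + 4s + 1)/s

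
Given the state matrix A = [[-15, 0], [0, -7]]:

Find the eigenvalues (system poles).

For diagonal matrix, eigenvalues are diagonal entries: λ₁ = -15, λ₂ = -7.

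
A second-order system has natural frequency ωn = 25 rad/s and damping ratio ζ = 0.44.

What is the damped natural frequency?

ωd = ωn√(1 - ζ²) = 25√(1 - 0.44²) = 22.45 rad/s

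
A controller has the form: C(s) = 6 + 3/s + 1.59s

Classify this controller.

This is a Proportional-Integral-Derivative (PID) controller.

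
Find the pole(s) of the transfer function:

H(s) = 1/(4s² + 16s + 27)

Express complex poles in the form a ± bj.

Discriminant = 16² - 4×4×27 = 256 - 432 = -176 < 0, so the poles are a complex conjugate pair s = (-16 ± j√176)/(2×4). Real part = -16/(2×4) = -16/8 = -2; imaginary part = ±√176/(2×4) ≈ 1.6583. Poles: s = -2 ± 1.6583j.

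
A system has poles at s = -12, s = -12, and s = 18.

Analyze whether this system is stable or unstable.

Pole(s) at s = 18 are not in the left half-plane. System is unstable.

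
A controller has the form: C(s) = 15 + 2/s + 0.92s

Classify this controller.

This is a Proportional-Integral-Derivative (PID) controller.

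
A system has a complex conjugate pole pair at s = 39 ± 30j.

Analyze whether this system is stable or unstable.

Real part of poles is 39 (> 0, right half-plane). Unstable.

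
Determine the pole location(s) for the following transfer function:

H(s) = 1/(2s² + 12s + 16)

Discriminant = 12² - 4×2×16 = 144 - 128 = 16 > 0, so two distinct real poles. Using quadratic formula: s = (-12 ± √16)/(2×2) = (-12 ± √16)/4, with √16 = 4. s₁ = -8/4 = -2, s₂ = -16/4 = -4. Poles: s₁ = -2, s₂ = -4.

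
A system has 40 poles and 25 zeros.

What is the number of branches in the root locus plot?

Root locus has n branches where n = number of poles = 40.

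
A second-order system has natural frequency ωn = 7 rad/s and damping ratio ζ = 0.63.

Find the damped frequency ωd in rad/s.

ωd = ωn√(1 - ζ²) = 7√(1 - 0.63²) = 5.44 rad/s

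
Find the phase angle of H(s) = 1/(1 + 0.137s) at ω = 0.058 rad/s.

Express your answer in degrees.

Phase = -arctan(ωτ) = -arctan(0.058 × 0.137) = -0.5°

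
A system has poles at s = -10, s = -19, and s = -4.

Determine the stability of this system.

All poles are in the left half-plane. System is stable.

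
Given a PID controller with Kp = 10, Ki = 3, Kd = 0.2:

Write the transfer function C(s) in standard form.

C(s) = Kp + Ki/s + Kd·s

Substituting values: C(s) = 10 + 3/s + 0.2s = (0.2s² + 10s + 3)/s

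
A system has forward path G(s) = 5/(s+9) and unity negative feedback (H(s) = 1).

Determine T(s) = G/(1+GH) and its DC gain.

T(s) = G/(1+GH) = [5/(s+9)] / [1 + 5/(s+9)] = 5/(s+9+5) = 5/(s+14). DC gain = 5/14 = 0.3571.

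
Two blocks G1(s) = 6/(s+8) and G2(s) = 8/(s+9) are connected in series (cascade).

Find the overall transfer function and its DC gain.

Series: multiply transfer functions. G_eq = 6/(s+8) × 8/(s+9) = 48/((s+8)(s+9)). DC gain = 48/(8×9) = 0.6667.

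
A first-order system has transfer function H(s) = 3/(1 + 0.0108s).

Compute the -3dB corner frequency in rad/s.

Corner frequency = 1/τ = 1/0.0108 = 92.593 rad/s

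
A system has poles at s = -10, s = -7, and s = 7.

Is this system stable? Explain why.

Pole(s) at s = 7 are not in the left half-plane. System is unstable.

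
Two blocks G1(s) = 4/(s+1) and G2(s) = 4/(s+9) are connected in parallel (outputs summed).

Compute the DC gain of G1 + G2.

Parallel: G_eq = G1 + G2. DC gain = G1(0) + G2(0) = 4/1 + 4/9 = 4 + 0.4444 = 4.4444.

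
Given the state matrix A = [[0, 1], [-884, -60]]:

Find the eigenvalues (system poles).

det(A - λI) = λ² - (-60)λ + 884 = (λ - (-34))(λ - (-26)). Eigenvalues: -34, -26.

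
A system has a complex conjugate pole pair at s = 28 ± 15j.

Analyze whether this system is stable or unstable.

Real part of poles is 28 (> 0, right half-plane). Unstable.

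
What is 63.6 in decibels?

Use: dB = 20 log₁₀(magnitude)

dB = 20 log₁₀(63.6) = 36.1 dB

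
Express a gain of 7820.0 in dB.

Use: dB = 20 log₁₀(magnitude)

dB = 20 log₁₀(7820.0) = 77.9 dB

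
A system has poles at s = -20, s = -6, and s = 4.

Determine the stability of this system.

Pole(s) at s = 4 are not in the left half-plane. System is unstable.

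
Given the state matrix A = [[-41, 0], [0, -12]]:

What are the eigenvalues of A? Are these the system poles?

For diagonal matrix, eigenvalues are diagonal entries: λ₁ = -41, λ₂ = -12. Eigenvalues of A = system poles.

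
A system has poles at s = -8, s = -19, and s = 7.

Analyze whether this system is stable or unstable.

Pole(s) at s = 7 are not in the left half-plane. System is unstable.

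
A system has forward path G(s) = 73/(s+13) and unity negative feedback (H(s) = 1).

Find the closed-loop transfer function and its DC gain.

T(s) = G/(1+GH) = [73/(s+13)] / [1 + 73/(s+13)] = 73/(s+13+73) = 73/(s+86). DC gain = 73/86 = 0.8488.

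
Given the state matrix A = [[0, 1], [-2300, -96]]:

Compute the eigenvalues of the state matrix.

det(A - λI) = λ² - (-96)λ + 2300 = (λ - (-46))(λ - (-50)). Eigenvalues: -46, -50.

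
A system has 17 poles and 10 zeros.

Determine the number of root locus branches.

Root locus has n branches where n = number of poles = 17.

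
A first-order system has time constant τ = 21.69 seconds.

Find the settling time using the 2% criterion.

For first-order system, 2% settling time ≈ 4τ = 4 × 21.69 = 86.76 s.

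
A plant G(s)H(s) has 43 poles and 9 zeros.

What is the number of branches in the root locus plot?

Root locus has n branches where n = number of poles = 43.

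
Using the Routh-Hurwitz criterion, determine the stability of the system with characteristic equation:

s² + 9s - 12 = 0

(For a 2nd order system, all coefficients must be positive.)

Coefficients: 1, 9, -12. c=-12 not positive, so system is unstable.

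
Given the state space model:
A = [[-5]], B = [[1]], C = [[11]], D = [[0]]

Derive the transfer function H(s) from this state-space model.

(sI - A)⁻¹ = 1/(s + 5). H(s) = 11 × 1/(s + 5) + 0 = 11/(s + 5).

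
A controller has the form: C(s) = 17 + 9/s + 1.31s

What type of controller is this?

This is a Proportional-Integral-Derivative (PID) controller.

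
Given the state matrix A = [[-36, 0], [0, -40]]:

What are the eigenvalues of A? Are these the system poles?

For diagonal matrix, eigenvalues are diagonal entries: λ₁ = -36, λ₂ = -40. Eigenvalues of A = system poles.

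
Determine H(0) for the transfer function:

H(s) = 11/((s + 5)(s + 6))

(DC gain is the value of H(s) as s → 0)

DC gain = H(0) = 11/(5 × 6) = 11/30 = 0.3667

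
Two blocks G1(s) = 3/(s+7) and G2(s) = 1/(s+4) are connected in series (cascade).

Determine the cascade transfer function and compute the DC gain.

Series: multiply transfer functions. G_eq = 3/(s+7) × 1/(s+4) = 3/((s+7)(s+4)). DC gain = 3/(7×4) = 0.1071.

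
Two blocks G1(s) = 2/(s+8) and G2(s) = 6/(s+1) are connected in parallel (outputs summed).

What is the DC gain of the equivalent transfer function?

Parallel: G_eq = G1 + G2. DC gain = G1(0) + G2(0) = 2/8 + 6/1 = 0.25 + 6 = 6.25.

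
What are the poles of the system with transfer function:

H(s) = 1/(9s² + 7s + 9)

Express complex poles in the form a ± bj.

Discriminant = 7² - 4×9×9 = 49 - 324 = -275 < 0, so the poles are a complex conjugate pair s = (-7 ± j√275)/(2×9). Real part = -7/(2×9) = -7/18 ≈ -0.3889; imaginary part = ±√275/(2×9) ≈ 0.9213. Poles: s = -0.3889 ± 0.9213j.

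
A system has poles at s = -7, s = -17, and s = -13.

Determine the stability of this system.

All poles are in the left half-plane. System is stable.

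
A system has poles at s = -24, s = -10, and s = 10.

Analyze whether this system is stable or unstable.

Pole(s) at s = 10 are not in the left half-plane. System is unstable.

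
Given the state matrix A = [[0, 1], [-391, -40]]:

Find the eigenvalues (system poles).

det(A - λI) = λ² - (-40)λ + 391 = (λ - (-23))(λ - (-17)). Eigenvalues: -23, -17.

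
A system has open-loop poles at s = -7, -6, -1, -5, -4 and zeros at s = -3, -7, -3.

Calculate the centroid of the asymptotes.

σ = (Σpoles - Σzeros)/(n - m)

σ = (Σpoles - Σzeros)/(n - m) = (-23 - (-13))/(5 - 3) = -10/2 = -5.0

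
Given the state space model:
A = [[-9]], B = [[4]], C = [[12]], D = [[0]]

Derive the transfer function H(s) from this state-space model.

(sI - A)⁻¹ = 1/(s + 9). H(s) = 12 × 4/(s + 9) + 0 = 48/(s + 9).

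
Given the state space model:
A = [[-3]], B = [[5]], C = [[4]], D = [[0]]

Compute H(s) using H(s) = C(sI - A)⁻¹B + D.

(sI - A)⁻¹ = 1/(s + 3). H(s) = 4 × 5/(s + 3) + 0 = 20/(s + 3).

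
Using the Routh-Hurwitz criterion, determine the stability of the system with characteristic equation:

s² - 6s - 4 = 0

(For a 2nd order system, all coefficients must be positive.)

Coefficients: 1, -6, -4. b=-6, c=-4 not positive, so system is unstable.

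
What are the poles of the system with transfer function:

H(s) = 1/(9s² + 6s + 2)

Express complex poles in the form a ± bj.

Discriminant = 6² - 4×9×2 = 36 - 72 = -36 < 0, so the poles are a complex conjugate pair s = (-6 ± j√36)/(2×9). Real part = -6/(2×9) = -6/18 ≈ -0.3333; imaginary part = ±√36/(2×9) = 6/18 ≈ 0.3333. Poles: s = -0.3333 ± 0.3333j.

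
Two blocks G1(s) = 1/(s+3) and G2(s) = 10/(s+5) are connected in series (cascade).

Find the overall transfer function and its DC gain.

Series: multiply transfer functions. G_eq = 1/(s+3) × 10/(s+5) = 10/((s+3)(s+5)). DC gain = 10/(3×5) = 0.6667.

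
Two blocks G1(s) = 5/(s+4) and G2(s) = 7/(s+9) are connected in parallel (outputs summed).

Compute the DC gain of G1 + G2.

Parallel: G_eq = G1 + G2. DC gain = G1(0) + G2(0) = 5/4 + 7/9 = 1.25 + 0.7778 = 2.0278.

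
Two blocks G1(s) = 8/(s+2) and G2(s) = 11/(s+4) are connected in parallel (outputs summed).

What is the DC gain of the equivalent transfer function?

Parallel: G_eq = G1 + G2. DC gain = G1(0) + G2(0) = 8/2 + 11/4 = 4 + 2.75 = 6.75.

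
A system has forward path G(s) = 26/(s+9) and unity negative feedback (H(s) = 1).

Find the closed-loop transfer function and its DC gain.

T(s) = G/(1+GH) = [26/(s+9)] / [1 + 26/(s+9)] = 26/(s+9+26) = 26/(s+35). DC gain = 26/35 = 0.7429.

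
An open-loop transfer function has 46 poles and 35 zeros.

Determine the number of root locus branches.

Root locus has n branches where n = number of poles = 46.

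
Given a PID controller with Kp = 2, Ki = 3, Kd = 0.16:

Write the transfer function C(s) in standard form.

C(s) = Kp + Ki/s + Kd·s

Substituting values: C(s) = 2 + 3/s + 0.16s = (0.16s² + 2s + 3)/s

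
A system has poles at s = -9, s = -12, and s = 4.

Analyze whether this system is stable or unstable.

Pole(s) at s = 4 are not in the left half-plane. System is unstable.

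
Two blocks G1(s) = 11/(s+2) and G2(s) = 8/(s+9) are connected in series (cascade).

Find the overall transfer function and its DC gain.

Series: multiply transfer functions. G_eq = 11/(s+2) × 8/(s+9) = 88/((s+2)(s+9)). DC gain = 88/(2×9) = 4.8889.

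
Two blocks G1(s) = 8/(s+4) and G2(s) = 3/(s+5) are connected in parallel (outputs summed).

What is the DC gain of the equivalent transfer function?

Parallel: G_eq = G1 + G2. DC gain = G1(0) + G2(0) = 8/4 + 3/5 = 2 + 0.6 = 2.6.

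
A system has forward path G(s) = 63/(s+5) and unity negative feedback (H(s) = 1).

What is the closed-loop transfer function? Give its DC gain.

T(s) = G/(1+GH) = [63/(s+5)] / [1 + 63/(s+5)] = 63/(s+5+63) = 63/(s+68). DC gain = 63/68 = 0.9265.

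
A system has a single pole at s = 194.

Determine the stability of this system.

Pole at s = 194 is in the right half-plane. Unstable.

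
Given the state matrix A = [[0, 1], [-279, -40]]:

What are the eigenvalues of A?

det(A - λI) = λ² - (-40)λ + 279 = (λ - (-31))(λ - (-9)). Eigenvalues: -31, -9.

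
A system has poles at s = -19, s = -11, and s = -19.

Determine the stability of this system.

All poles are in the left half-plane. System is stable.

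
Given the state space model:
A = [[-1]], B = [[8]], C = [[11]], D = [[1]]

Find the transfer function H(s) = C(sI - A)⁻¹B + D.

(sI - A)⁻¹ = 1/(s + 1). H(s) = 11×8/(s + 1) + 1 = (s + 89)/(s + 1).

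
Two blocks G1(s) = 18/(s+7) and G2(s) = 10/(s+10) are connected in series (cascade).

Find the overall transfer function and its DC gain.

Series: multiply transfer functions. G_eq = 18/(s+7) × 10/(s+10) = 180/((s+7)(s+10)). DC gain = 180/(7×10) = 2.5714.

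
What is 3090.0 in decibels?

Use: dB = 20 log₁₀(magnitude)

dB = 20 log₁₀(3090.0) = 69.8 dB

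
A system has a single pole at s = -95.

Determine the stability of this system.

Pole at s = -95 is in the left half-plane. Stable.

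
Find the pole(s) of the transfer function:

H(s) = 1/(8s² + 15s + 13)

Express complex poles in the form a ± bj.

Discriminant = 15² - 4×8×13 = 225 - 416 = -191 < 0, so the poles are a complex conjugate pair s = (-15 ± j√191)/(2×8). Real part = -15/(2×8) = -15/16 = -0.9375; imaginary part = ±√191/(2×8) ≈ 0.8638. Poles: s = -0.9375 ± 0.8638j.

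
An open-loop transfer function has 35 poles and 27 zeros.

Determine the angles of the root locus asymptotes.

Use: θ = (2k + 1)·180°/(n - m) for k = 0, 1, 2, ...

n - m = 35 - 27 = 8. Angles: θk = (2k + 1)·180°/8 = 22.5°, 67.5°, 112.5°, 157.5°, 202.5°, 247.5°, 292.5°, 337.5°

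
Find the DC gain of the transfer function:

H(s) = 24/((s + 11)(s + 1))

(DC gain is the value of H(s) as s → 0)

DC gain = H(0) = 24/(11 × 1) = 24/11 = 2.1818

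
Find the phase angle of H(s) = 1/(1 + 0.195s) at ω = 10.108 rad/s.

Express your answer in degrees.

Phase = -arctan(ωτ) = -arctan(10.108 × 0.195) = -63.1°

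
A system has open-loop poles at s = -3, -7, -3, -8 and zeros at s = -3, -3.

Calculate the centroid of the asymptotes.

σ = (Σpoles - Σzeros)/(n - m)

σ = (Σpoles - Σzeros)/(n - m) = (-21 - (-6))/(4 - 2) = -15/2 = -7.5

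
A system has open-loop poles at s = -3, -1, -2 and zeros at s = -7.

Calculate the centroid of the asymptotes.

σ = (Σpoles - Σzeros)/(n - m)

σ = (Σpoles - Σzeros)/(n - m) = (-6 - (-7))/(3 - 1) = 1/2 = 0.5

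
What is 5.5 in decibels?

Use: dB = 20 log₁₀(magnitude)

dB = 20 log₁₀(5.5) = 14.8 dB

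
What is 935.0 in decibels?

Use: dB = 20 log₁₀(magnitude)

dB = 20 log₁₀(935.0) = 59.4 dB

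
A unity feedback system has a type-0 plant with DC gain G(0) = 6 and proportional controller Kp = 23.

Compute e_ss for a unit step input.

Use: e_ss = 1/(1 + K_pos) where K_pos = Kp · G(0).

K_pos = Kp · G(0) = 23 × 6 = 138. e_ss = 1/(1 + 138) = 0.0072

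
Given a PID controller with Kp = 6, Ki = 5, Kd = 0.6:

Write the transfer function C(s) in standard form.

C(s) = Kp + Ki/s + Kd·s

Substituting values: C(s) = 6 + 5/s + 0.6s = (0.6s² + 6s + 5)/s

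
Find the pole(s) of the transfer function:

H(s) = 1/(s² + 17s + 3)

Discriminant = 17² - 4×1×3 = 289 - 12 = 277 > 0, so two distinct real poles. Using quadratic formula: s = (-17 ± √277)/(2×1) = (-17 ± √277)/2, with √277 ≈ 16.6433. s₁ ≈ -0.1783, s₂ ≈ -16.8217. Poles: s₁ = -0.1783, s₂ = -16.8217.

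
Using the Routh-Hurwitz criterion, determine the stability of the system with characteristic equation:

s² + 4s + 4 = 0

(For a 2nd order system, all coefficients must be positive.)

Coefficients: 1, 4, 4. All positive, so system is stable.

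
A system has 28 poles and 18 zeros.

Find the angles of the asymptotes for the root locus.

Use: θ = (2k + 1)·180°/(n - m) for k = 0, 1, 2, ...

n - m = 28 - 18 = 10. Angles: θk = (2k + 1)·180°/10 = 18°, 54°, 90°, 126°, 162°, 198°, 234°, 270°, 306°, 342°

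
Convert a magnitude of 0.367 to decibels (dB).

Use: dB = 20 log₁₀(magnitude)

dB = 20 log₁₀(0.367) = -8.7 dB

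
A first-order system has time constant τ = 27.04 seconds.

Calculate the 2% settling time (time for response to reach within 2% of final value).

For first-order system, 2% settling time ≈ 4τ = 4 × 27.04 = 108.16 s.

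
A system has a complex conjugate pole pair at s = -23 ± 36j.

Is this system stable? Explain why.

Real part of poles is -23 (< 0, left half-plane). Stable.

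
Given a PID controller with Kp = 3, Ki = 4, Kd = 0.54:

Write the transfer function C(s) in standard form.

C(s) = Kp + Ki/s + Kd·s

Substituting values: C(s) = 3 + 4/s + 0.54s = (0.54s² + 3s + 4)/s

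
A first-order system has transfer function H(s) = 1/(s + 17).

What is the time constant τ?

For H(s) = 1/(s + 1/τ), the pole is at -1/τ = -17, so τ = 1/17 = 0.0588 s.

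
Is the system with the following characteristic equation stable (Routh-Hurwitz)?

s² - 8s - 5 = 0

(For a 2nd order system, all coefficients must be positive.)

Coefficients: 1, -8, -5. b=-8, c=-5 not positive, so system is unstable.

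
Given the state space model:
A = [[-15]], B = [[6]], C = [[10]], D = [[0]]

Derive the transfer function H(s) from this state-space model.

(sI - A)⁻¹ = 1/(s + 15). H(s) = 10 × 6/(s + 15) + 0 = 60/(s + 15).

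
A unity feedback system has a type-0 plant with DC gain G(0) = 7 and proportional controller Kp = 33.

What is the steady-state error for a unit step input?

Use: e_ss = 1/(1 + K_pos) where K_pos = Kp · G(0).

K_pos = Kp · G(0) = 33 × 7 = 231. e_ss = 1/(1 + 231) = 0.0043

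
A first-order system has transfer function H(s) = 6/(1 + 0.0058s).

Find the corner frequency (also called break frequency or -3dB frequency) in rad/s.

Corner frequency = 1/τ = 1/0.0058 = 172.414 rad/s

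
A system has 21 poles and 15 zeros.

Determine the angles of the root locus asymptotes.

n - m = 21 - 15 = 6. Angles: θk = (2k + 1)·180°/6 = 30°, 90°, 150°, 210°, 270°, 330°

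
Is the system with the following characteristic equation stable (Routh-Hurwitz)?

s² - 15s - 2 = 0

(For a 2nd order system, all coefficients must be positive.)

Coefficients: 1, -15, -2. b=-15, c=-2 not positive, so system is unstable.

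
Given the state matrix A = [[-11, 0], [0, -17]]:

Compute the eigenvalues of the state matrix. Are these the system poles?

For diagonal matrix, eigenvalues are diagonal entries: λ₁ = -11, λ₂ = -17. Eigenvalues of A = system poles.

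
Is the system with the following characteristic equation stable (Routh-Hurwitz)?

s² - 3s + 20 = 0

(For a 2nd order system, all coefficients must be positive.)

Coefficients: 1, -3, 20. b=-3 not positive, so system is unstable.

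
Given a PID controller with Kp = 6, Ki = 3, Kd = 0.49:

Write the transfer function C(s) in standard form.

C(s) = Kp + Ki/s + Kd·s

Substituting values: C(s) = 6 + 3/s + 0.49s = (0.49s² + 6s + 3)/s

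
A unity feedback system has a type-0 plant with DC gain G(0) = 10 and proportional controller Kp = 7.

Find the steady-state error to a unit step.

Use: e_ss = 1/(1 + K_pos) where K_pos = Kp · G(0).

K_pos = Kp · G(0) = 7 × 10 = 70. e_ss = 1/(1 + 70) = 0.0141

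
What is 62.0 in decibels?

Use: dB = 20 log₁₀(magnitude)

dB = 20 log₁₀(62.0) = 35.8 dB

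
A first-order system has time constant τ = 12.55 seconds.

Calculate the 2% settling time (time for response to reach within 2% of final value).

For first-order system, 2% settling time ≈ 4τ = 4 × 12.55 = 50.2 s.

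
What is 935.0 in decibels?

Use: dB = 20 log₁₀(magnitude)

dB = 20 log₁₀(935.0) = 59.4 dB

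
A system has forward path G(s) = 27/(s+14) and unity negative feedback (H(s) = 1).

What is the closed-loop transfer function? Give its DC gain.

T(s) = G/(1+GH) = [27/(s+14)] / [1 + 27/(s+14)] = 27/(s+14+27) = 27/(s+41). DC gain = 27/41 = 0.6585.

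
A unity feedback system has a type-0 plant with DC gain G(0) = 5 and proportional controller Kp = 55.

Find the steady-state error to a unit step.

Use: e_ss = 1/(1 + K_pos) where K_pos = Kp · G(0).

K_pos = Kp · G(0) = 55 × 5 = 275. e_ss = 1/(1 + 275) = 0.0036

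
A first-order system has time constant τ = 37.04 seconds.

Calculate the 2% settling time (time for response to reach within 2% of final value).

For first-order system, 2% settling time ≈ 4τ = 4 × 37.04 = 148.16 s.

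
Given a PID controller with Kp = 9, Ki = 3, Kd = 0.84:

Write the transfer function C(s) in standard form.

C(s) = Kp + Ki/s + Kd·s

Substituting values: C(s) = 9 + 3/s + 0.84s = (0.84s² + 9s + 3)/s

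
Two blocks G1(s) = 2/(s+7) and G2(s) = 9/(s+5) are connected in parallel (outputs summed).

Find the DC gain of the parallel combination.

Parallel: G_eq = G1 + G2. DC gain = G1(0) + G2(0) = 2/7 + 9/5 = 0.2857 + 1.8 = 2.0857.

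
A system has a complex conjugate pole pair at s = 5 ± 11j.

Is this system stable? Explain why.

Real part of poles is 5 (> 0, right half-plane). Unstable.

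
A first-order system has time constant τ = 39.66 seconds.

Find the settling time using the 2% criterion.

For first-order system, 2% settling time ≈ 4τ = 4 × 39.66 = 158.64 s.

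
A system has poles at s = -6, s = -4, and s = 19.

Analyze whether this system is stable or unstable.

Pole(s) at s = 19 are not in the left half-plane. System is unstable.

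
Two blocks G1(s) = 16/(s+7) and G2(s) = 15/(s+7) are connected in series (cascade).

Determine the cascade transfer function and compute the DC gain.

Series: multiply transfer functions. G_eq = 16/(s+7) × 15/(s+7) = 240/((s+7)(s+7)). DC gain = 240/(7×7) = 4.8980.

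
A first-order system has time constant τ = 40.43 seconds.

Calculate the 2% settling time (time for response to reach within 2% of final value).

For first-order system, 2% settling time ≈ 4τ = 4 × 40.43 = 161.72 s.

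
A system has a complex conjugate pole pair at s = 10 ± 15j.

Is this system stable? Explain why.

Real part of poles is 10 (> 0, right half-plane). Unstable.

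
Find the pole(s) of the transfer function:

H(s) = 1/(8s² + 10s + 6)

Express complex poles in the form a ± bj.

Discriminant = 10² - 4×8×6 = 100 - 192 = -92 < 0, so the poles are a complex conjugate pair s = (-10 ± j√92)/(2×8). Real part = -10/(2×8) = -10/16 = -0.625; imaginary part = ±√92/(2×8) ≈ 0.5995. Poles: s = -0.625 ± 0.5995j.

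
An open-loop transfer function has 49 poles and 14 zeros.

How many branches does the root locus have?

Root locus has n branches where n = number of poles = 49.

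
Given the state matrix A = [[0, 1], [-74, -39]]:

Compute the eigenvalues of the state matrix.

det(A - λI) = λ² - (-39)λ + 74 = (λ - (-37))(λ - (-2)). Eigenvalues: -37, -2.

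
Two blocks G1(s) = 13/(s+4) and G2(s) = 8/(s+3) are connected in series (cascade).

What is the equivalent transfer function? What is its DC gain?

Series: multiply transfer functions. G_eq = 13/(s+4) × 8/(s+3) = 104/((s+4)(s+3)). DC gain = 104/(4×3) = 8.6667.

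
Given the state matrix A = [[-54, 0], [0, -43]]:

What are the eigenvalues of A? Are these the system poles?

For diagonal matrix, eigenvalues are diagonal entries: λ₁ = -54, λ₂ = -43. Eigenvalues of A = system poles.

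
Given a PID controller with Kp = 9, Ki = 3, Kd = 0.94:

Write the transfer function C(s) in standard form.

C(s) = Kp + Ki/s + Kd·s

Substituting values: C(s) = 9 + 3/s + 0.94s = (0.94s² + 9s + 3)/s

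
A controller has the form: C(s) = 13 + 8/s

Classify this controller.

This is a Proportional-Integral (PI) controller.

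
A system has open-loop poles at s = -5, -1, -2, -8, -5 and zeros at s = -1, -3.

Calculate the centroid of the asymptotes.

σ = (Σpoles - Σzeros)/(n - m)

σ = (Σpoles - Σzeros)/(n - m) = (-21 - (-4))/(5 - 2) = -17/3 = -5.67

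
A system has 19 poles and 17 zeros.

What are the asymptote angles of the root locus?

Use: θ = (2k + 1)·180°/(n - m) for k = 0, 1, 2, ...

n - m = 19 - 17 = 2. Angles: θk = (2k + 1)·180°/2 = 90°, 270°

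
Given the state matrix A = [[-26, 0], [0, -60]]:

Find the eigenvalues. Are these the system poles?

For diagonal matrix, eigenvalues are diagonal entries: λ₁ = -26, λ₂ = -60. Eigenvalues of A = system poles.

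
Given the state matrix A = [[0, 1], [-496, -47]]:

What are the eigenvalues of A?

det(A - λI) = λ² - (-47)λ + 496 = (λ - (-31))(λ - (-16)). Eigenvalues: -31, -16.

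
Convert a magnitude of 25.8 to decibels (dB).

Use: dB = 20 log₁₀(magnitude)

dB = 20 log₁₀(25.8) = 28.2 dB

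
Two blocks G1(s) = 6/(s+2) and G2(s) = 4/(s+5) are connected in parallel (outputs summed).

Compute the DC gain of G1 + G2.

Parallel: G_eq = G1 + G2. DC gain = G1(0) + G2(0) = 6/2 + 4/5 = 3 + 0.8 = 3.8.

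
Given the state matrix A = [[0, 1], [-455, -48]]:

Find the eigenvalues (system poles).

det(A - λI) = λ² - (-48)λ + 455 = (λ - (-35))(λ - (-13)). Eigenvalues: -35, -13.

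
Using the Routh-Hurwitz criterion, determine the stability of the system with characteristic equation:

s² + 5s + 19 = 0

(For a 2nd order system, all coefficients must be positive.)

Coefficients: 1, 5, 19. All positive, so system is stable.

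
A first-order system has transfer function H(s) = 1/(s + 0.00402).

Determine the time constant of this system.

For H(s) = 1/(s + 1/τ), the pole is at -1/τ = -0.00402, so τ = 1/0.00402 = 248.8 s.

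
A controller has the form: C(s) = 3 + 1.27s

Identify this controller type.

This is a Proportional-Derivative (PD) controller.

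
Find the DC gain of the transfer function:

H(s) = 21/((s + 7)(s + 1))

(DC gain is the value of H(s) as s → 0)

DC gain = H(0) = 21/(7 × 1) = 21/7 = 3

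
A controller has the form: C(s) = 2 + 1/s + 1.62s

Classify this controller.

This is a Proportional-Integral-Derivative (PID) controller.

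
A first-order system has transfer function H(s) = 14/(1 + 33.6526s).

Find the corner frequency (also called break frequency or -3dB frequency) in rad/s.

Corner frequency = 1/τ = 1/33.6526 = 0.03 rad/s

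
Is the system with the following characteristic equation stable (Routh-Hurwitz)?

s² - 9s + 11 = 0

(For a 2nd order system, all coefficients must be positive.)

Coefficients: 1, -9, 11. b=-9 not positive, so system is unstable.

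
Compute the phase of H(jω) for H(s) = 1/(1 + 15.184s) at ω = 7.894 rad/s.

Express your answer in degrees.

Phase = -arctan(ωτ) = -arctan(7.894 × 15.184) = -89.5°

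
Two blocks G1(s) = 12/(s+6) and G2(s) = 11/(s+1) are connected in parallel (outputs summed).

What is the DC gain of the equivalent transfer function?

Parallel: G_eq = G1 + G2. DC gain = G1(0) + G2(0) = 12/6 + 11/1 = 2 + 11 = 13.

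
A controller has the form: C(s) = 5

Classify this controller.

This is a Proportional (P) controller.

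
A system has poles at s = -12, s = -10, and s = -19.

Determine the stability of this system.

All poles are in the left half-plane. System is stable.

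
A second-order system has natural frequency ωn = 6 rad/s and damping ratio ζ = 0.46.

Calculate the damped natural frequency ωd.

ωd = ωn√(1 - ζ²) = 6√(1 - 0.46²) = 5.33 rad/s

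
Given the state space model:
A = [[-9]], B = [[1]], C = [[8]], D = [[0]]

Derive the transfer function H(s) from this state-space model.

(sI - A)⁻¹ = 1/(s + 9). H(s) = 8 × 1/(s + 9) + 0 = 8/(s + 9).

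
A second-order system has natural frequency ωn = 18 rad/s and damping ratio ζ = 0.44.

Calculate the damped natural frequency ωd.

ωd = ωn√(1 - ζ²) = 18√(1 - 0.44²) = 16.16 rad/s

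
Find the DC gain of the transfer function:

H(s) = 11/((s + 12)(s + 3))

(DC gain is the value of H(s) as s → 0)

DC gain = H(0) = 11/(12 × 3) = 11/36 = 0.3056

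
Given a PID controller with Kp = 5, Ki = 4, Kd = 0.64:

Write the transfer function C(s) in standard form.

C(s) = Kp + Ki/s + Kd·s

Substituting values: C(s) = 5 + 4/s + 0.64s = (0.64s² + 5s + 4)/s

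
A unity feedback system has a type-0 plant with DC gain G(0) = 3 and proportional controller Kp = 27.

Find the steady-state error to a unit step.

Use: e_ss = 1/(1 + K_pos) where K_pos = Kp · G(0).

K_pos = Kp · G(0) = 27 × 3 = 81. e_ss = 1/(1 + 81) = 0.0122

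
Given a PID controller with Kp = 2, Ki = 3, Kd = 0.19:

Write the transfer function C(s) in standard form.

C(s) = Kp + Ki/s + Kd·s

Substituting values: C(s) = 2 + 3/s + 0.19s = (0.19s² + 2s + 3)/s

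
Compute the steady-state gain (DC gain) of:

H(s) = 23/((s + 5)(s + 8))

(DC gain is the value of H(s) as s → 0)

DC gain = H(0) = 23/(5 × 8) = 23/40 = 0.575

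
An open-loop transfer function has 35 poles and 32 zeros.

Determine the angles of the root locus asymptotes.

n - m = 35 - 32 = 3. Angles: θk = (2k + 1)·180°/3 = 60°, 180°, 300°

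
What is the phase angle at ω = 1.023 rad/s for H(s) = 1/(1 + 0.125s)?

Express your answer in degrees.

Phase = -arctan(ωτ) = -arctan(1.023 × 0.125) = -7.3°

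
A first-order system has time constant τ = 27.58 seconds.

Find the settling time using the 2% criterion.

For first-order system, 2% settling time ≈ 4τ = 4 × 27.58 = 110.32 s.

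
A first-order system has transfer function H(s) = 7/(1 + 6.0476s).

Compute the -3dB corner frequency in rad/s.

Corner frequency = 1/τ = 1/6.0476 = 0.165 rad/s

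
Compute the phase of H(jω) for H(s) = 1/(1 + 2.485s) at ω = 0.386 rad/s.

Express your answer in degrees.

Phase = -arctan(ωτ) = -arctan(0.386 × 2.485) = -43.8°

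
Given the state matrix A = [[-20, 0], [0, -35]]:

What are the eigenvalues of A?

For diagonal matrix, eigenvalues are diagonal entries: λ₁ = -20, λ₂ = -35.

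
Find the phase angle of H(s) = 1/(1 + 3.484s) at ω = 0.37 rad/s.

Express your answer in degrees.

Phase = -arctan(ωτ) = -arctan(0.37 × 3.484) = -52.2°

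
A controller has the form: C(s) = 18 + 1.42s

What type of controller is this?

This is a Proportional-Derivative (PD) controller.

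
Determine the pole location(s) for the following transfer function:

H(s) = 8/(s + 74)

Pole is where denominator = 0: s + 74 = 0, so s = -74.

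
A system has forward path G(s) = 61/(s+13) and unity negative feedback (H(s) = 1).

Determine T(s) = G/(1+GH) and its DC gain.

T(s) = G/(1+GH) = [61/(s+13)] / [1 + 61/(s+13)] = 61/(s+13+61) = 61/(s+74). DC gain = 61/74 = 0.8243.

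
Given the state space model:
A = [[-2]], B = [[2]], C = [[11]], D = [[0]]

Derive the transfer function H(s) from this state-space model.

(sI - A)⁻¹ = 1/(s + 2). H(s) = 11 × 2/(s + 2) + 0 = 22/(s + 2).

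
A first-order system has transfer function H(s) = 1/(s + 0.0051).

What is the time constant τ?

For H(s) = 1/(s + 1/τ), the pole is at -1/τ = -0.0051, so τ = 1/0.0051 = 196.1 s.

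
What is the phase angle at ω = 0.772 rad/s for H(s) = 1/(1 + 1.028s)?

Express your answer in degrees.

Phase = -arctan(ωτ) = -arctan(0.772 × 1.028) = -38.4°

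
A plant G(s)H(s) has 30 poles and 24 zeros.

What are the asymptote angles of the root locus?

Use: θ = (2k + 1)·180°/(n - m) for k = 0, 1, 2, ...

n - m = 30 - 24 = 6. Angles: θk = (2k + 1)·180°/6 = 30°, 90°, 150°, 210°, 270°, 330°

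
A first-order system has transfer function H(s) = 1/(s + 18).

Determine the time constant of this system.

For H(s) = 1/(s + 1/τ), the pole is at -1/τ = -18, so τ = 1/18 = 0.0556 s.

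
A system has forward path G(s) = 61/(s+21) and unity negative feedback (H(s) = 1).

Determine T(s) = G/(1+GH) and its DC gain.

T(s) = G/(1+GH) = [61/(s+21)] / [1 + 61/(s+21)] = 61/(s+21+61) = 61/(s+82). DC gain = 61/82 = 0.7439.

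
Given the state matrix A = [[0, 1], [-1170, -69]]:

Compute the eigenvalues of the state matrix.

det(A - λI) = λ² - (-69)λ + 1170 = (λ - (-30))(λ - (-39)). Eigenvalues: -30, -39.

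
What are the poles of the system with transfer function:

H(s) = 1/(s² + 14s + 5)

Discriminant = 14² - 4×1×5 = 196 - 20 = 176 > 0, so two distinct real poles. Using quadratic formula: s = (-14 ± √176)/(2×1) = (-14 ± √176)/2, with √176 ≈ 13.2665. s₁ ≈ -0.3668, s₂ ≈ -13.6332. Poles: s₁ = -0.3668, s₂ = -13.6332.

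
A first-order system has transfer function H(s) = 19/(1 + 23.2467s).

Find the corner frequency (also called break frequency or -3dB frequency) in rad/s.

Corner frequency = 1/τ = 1/23.2467 = 0.043 rad/s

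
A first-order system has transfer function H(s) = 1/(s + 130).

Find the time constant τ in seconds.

For H(s) = 1/(s + 1/τ), the pole is at -1/τ = -130, so τ = 1/130 = 0.0077 s.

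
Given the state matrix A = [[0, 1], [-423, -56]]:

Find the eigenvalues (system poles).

det(A - λI) = λ² - (-56)λ + 423 = (λ - (-47))(λ - (-9)). Eigenvalues: -47, -9.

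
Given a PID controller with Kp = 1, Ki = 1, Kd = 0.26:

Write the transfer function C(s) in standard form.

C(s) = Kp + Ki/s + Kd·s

Substituting values: C(s) = 1 + 1/s + 0.26s = (0.26s² + s + 1)/s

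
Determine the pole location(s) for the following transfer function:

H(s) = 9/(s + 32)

Pole is where denominator = 0: s + 32 = 0, so s = -32.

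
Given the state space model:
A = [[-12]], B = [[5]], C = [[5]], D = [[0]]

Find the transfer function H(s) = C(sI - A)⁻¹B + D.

(sI - A)⁻¹ = 1/(s + 12). H(s) = 5 × 5/(s + 12) + 0 = 25/(s + 12).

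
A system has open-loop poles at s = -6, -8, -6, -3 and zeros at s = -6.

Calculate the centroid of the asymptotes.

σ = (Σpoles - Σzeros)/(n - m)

σ = (Σpoles - Σzeros)/(n - m) = (-23 - (-6))/(4 - 1) = -17/3 = -5.67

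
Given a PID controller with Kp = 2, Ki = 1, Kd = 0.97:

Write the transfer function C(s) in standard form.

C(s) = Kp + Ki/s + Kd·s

Substituting values: C(s) = 2 + 1/s + 0.97s = (0.97s² + 2s + 1)/s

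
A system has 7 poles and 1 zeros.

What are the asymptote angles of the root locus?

n - m = 7 - 1 = 6. Angles: θk = (2k + 1)·180°/6 = 30°, 90°, 150°, 210°, 270°, 330°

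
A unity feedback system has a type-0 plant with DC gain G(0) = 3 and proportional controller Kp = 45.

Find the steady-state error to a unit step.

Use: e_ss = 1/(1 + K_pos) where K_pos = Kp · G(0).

K_pos = Kp · G(0) = 45 × 3 = 135. e_ss = 1/(1 + 135) = 0.0074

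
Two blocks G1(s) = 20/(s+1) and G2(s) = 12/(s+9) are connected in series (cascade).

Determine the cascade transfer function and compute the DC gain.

Series: multiply transfer functions. G_eq = 20/(s+1) × 12/(s+9) = 240/((s+1)(s+9)). DC gain = 240/(1×9) = 26.6667.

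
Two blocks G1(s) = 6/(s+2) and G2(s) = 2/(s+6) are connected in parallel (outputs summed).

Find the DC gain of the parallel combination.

Parallel: G_eq = G1 + G2. DC gain = G1(0) + G2(0) = 6/2 + 2/6 = 3 + 0.3333 = 3.3333.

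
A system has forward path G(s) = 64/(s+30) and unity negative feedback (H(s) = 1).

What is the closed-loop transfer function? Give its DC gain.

T(s) = G/(1+GH) = [64/(s+30)] / [1 + 64/(s+30)] = 64/(s+30+64) = 64/(s+94). DC gain = 64/94 = 0.6809.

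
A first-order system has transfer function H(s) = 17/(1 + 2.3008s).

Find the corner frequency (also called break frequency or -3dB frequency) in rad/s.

Corner frequency = 1/τ = 1/2.3008 = 0.435 rad/s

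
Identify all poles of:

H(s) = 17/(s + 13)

Pole is where denominator = 0: s + 13 = 0, so s = -13.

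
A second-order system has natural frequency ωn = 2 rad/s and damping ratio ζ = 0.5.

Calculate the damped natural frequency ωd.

ωd = ωn√(1 - ζ²) = 2√(1 - 0.5²) = 1.73 rad/s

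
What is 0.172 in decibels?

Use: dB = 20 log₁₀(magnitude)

dB = 20 log₁₀(0.172) = -15.3 dB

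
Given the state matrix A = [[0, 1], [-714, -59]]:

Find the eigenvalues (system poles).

det(A - λI) = λ² - (-59)λ + 714 = (λ - (-17))(λ - (-42)). Eigenvalues: -17, -42.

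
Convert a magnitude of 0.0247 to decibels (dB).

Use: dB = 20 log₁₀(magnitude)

dB = 20 log₁₀(0.0247) = -32.1 dB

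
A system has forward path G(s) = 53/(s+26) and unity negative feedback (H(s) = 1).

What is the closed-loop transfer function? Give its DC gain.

T(s) = G/(1+GH) = [53/(s+26)] / [1 + 53/(s+26)] = 53/(s+26+53) = 53/(s+79). DC gain = 53/79 = 0.6709.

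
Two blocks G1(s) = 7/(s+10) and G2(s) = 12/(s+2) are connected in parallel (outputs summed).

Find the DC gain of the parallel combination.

Parallel: G_eq = G1 + G2. DC gain = G1(0) + G2(0) = 7/10 + 12/2 = 0.7 + 6 = 6.7.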